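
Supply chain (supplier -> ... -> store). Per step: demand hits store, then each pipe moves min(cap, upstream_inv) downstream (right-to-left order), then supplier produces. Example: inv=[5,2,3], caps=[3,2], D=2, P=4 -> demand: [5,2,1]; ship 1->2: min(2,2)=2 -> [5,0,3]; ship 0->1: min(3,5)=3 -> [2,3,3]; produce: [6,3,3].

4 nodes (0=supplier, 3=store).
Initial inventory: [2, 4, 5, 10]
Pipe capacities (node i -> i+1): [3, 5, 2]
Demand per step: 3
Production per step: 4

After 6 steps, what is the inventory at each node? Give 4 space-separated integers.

Step 1: demand=3,sold=3 ship[2->3]=2 ship[1->2]=4 ship[0->1]=2 prod=4 -> inv=[4 2 7 9]
Step 2: demand=3,sold=3 ship[2->3]=2 ship[1->2]=2 ship[0->1]=3 prod=4 -> inv=[5 3 7 8]
Step 3: demand=3,sold=3 ship[2->3]=2 ship[1->2]=3 ship[0->1]=3 prod=4 -> inv=[6 3 8 7]
Step 4: demand=3,sold=3 ship[2->3]=2 ship[1->2]=3 ship[0->1]=3 prod=4 -> inv=[7 3 9 6]
Step 5: demand=3,sold=3 ship[2->3]=2 ship[1->2]=3 ship[0->1]=3 prod=4 -> inv=[8 3 10 5]
Step 6: demand=3,sold=3 ship[2->3]=2 ship[1->2]=3 ship[0->1]=3 prod=4 -> inv=[9 3 11 4]

9 3 11 4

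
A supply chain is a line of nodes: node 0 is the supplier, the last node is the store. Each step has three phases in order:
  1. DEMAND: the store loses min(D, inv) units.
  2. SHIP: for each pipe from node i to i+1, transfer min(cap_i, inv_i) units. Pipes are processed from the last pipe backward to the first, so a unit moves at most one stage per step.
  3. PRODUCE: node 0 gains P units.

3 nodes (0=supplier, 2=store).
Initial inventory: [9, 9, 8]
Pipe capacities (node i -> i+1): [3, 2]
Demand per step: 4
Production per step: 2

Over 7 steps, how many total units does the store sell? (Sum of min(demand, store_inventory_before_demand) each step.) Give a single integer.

Step 1: sold=4 (running total=4) -> [8 10 6]
Step 2: sold=4 (running total=8) -> [7 11 4]
Step 3: sold=4 (running total=12) -> [6 12 2]
Step 4: sold=2 (running total=14) -> [5 13 2]
Step 5: sold=2 (running total=16) -> [4 14 2]
Step 6: sold=2 (running total=18) -> [3 15 2]
Step 7: sold=2 (running total=20) -> [2 16 2]

Answer: 20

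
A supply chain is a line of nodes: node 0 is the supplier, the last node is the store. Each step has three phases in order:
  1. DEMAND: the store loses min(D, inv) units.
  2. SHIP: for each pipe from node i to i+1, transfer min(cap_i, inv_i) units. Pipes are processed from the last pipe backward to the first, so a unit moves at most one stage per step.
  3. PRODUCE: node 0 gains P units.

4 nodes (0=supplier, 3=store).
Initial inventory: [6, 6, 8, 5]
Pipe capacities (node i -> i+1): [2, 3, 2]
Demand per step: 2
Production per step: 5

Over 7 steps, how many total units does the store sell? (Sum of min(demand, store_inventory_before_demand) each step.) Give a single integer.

Answer: 14

Derivation:
Step 1: sold=2 (running total=2) -> [9 5 9 5]
Step 2: sold=2 (running total=4) -> [12 4 10 5]
Step 3: sold=2 (running total=6) -> [15 3 11 5]
Step 4: sold=2 (running total=8) -> [18 2 12 5]
Step 5: sold=2 (running total=10) -> [21 2 12 5]
Step 6: sold=2 (running total=12) -> [24 2 12 5]
Step 7: sold=2 (running total=14) -> [27 2 12 5]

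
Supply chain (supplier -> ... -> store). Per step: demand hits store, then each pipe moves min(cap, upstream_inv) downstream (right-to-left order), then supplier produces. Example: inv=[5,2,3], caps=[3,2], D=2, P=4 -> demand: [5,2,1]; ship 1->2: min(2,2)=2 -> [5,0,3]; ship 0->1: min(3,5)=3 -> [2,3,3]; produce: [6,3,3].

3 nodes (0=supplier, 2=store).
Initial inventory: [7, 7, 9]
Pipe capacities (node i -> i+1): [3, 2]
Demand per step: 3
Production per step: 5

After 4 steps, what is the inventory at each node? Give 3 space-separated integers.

Step 1: demand=3,sold=3 ship[1->2]=2 ship[0->1]=3 prod=5 -> inv=[9 8 8]
Step 2: demand=3,sold=3 ship[1->2]=2 ship[0->1]=3 prod=5 -> inv=[11 9 7]
Step 3: demand=3,sold=3 ship[1->2]=2 ship[0->1]=3 prod=5 -> inv=[13 10 6]
Step 4: demand=3,sold=3 ship[1->2]=2 ship[0->1]=3 prod=5 -> inv=[15 11 5]

15 11 5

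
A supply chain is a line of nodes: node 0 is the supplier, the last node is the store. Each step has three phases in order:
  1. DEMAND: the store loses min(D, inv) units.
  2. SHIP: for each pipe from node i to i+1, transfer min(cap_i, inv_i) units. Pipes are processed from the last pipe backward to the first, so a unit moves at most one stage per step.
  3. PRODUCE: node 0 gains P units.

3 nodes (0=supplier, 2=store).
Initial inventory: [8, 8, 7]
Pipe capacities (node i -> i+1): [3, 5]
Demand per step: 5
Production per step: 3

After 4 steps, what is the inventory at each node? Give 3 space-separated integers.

Step 1: demand=5,sold=5 ship[1->2]=5 ship[0->1]=3 prod=3 -> inv=[8 6 7]
Step 2: demand=5,sold=5 ship[1->2]=5 ship[0->1]=3 prod=3 -> inv=[8 4 7]
Step 3: demand=5,sold=5 ship[1->2]=4 ship[0->1]=3 prod=3 -> inv=[8 3 6]
Step 4: demand=5,sold=5 ship[1->2]=3 ship[0->1]=3 prod=3 -> inv=[8 3 4]

8 3 4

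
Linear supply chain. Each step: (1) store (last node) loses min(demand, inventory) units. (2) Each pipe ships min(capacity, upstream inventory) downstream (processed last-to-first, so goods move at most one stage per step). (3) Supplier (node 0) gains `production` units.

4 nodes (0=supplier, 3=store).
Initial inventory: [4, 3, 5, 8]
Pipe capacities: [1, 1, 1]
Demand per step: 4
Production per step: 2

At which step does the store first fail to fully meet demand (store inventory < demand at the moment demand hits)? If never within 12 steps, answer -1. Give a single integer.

Step 1: demand=4,sold=4 ship[2->3]=1 ship[1->2]=1 ship[0->1]=1 prod=2 -> [5 3 5 5]
Step 2: demand=4,sold=4 ship[2->3]=1 ship[1->2]=1 ship[0->1]=1 prod=2 -> [6 3 5 2]
Step 3: demand=4,sold=2 ship[2->3]=1 ship[1->2]=1 ship[0->1]=1 prod=2 -> [7 3 5 1]
Step 4: demand=4,sold=1 ship[2->3]=1 ship[1->2]=1 ship[0->1]=1 prod=2 -> [8 3 5 1]
Step 5: demand=4,sold=1 ship[2->3]=1 ship[1->2]=1 ship[0->1]=1 prod=2 -> [9 3 5 1]
Step 6: demand=4,sold=1 ship[2->3]=1 ship[1->2]=1 ship[0->1]=1 prod=2 -> [10 3 5 1]
Step 7: demand=4,sold=1 ship[2->3]=1 ship[1->2]=1 ship[0->1]=1 prod=2 -> [11 3 5 1]
Step 8: demand=4,sold=1 ship[2->3]=1 ship[1->2]=1 ship[0->1]=1 prod=2 -> [12 3 5 1]
Step 9: demand=4,sold=1 ship[2->3]=1 ship[1->2]=1 ship[0->1]=1 prod=2 -> [13 3 5 1]
Step 10: demand=4,sold=1 ship[2->3]=1 ship[1->2]=1 ship[0->1]=1 prod=2 -> [14 3 5 1]
Step 11: demand=4,sold=1 ship[2->3]=1 ship[1->2]=1 ship[0->1]=1 prod=2 -> [15 3 5 1]
Step 12: demand=4,sold=1 ship[2->3]=1 ship[1->2]=1 ship[0->1]=1 prod=2 -> [16 3 5 1]
First stockout at step 3

3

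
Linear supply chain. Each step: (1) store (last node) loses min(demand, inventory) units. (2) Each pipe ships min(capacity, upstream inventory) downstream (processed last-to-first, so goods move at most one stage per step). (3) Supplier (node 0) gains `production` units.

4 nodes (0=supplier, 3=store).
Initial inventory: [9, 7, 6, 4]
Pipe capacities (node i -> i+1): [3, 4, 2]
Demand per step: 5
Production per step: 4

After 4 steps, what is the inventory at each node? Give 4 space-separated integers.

Step 1: demand=5,sold=4 ship[2->3]=2 ship[1->2]=4 ship[0->1]=3 prod=4 -> inv=[10 6 8 2]
Step 2: demand=5,sold=2 ship[2->3]=2 ship[1->2]=4 ship[0->1]=3 prod=4 -> inv=[11 5 10 2]
Step 3: demand=5,sold=2 ship[2->3]=2 ship[1->2]=4 ship[0->1]=3 prod=4 -> inv=[12 4 12 2]
Step 4: demand=5,sold=2 ship[2->3]=2 ship[1->2]=4 ship[0->1]=3 prod=4 -> inv=[13 3 14 2]

13 3 14 2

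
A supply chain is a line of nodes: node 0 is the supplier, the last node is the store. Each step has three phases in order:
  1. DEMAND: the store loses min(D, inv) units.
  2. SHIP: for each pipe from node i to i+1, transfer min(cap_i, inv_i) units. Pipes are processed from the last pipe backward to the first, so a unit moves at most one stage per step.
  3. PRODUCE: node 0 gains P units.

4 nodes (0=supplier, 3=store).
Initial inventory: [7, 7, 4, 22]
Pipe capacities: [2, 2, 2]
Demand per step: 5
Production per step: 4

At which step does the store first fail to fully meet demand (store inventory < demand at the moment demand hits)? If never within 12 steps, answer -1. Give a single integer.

Step 1: demand=5,sold=5 ship[2->3]=2 ship[1->2]=2 ship[0->1]=2 prod=4 -> [9 7 4 19]
Step 2: demand=5,sold=5 ship[2->3]=2 ship[1->2]=2 ship[0->1]=2 prod=4 -> [11 7 4 16]
Step 3: demand=5,sold=5 ship[2->3]=2 ship[1->2]=2 ship[0->1]=2 prod=4 -> [13 7 4 13]
Step 4: demand=5,sold=5 ship[2->3]=2 ship[1->2]=2 ship[0->1]=2 prod=4 -> [15 7 4 10]
Step 5: demand=5,sold=5 ship[2->3]=2 ship[1->2]=2 ship[0->1]=2 prod=4 -> [17 7 4 7]
Step 6: demand=5,sold=5 ship[2->3]=2 ship[1->2]=2 ship[0->1]=2 prod=4 -> [19 7 4 4]
Step 7: demand=5,sold=4 ship[2->3]=2 ship[1->2]=2 ship[0->1]=2 prod=4 -> [21 7 4 2]
Step 8: demand=5,sold=2 ship[2->3]=2 ship[1->2]=2 ship[0->1]=2 prod=4 -> [23 7 4 2]
Step 9: demand=5,sold=2 ship[2->3]=2 ship[1->2]=2 ship[0->1]=2 prod=4 -> [25 7 4 2]
Step 10: demand=5,sold=2 ship[2->3]=2 ship[1->2]=2 ship[0->1]=2 prod=4 -> [27 7 4 2]
Step 11: demand=5,sold=2 ship[2->3]=2 ship[1->2]=2 ship[0->1]=2 prod=4 -> [29 7 4 2]
Step 12: demand=5,sold=2 ship[2->3]=2 ship[1->2]=2 ship[0->1]=2 prod=4 -> [31 7 4 2]
First stockout at step 7

7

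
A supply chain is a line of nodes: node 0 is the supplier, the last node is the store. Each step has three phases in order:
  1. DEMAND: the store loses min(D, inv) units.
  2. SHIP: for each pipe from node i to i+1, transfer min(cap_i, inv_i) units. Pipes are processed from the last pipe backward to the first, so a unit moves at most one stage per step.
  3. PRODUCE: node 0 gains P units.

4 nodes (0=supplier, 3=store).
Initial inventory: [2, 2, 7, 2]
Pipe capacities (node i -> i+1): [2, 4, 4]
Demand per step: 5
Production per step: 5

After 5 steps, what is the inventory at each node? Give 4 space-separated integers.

Step 1: demand=5,sold=2 ship[2->3]=4 ship[1->2]=2 ship[0->1]=2 prod=5 -> inv=[5 2 5 4]
Step 2: demand=5,sold=4 ship[2->3]=4 ship[1->2]=2 ship[0->1]=2 prod=5 -> inv=[8 2 3 4]
Step 3: demand=5,sold=4 ship[2->3]=3 ship[1->2]=2 ship[0->1]=2 prod=5 -> inv=[11 2 2 3]
Step 4: demand=5,sold=3 ship[2->3]=2 ship[1->2]=2 ship[0->1]=2 prod=5 -> inv=[14 2 2 2]
Step 5: demand=5,sold=2 ship[2->3]=2 ship[1->2]=2 ship[0->1]=2 prod=5 -> inv=[17 2 2 2]

17 2 2 2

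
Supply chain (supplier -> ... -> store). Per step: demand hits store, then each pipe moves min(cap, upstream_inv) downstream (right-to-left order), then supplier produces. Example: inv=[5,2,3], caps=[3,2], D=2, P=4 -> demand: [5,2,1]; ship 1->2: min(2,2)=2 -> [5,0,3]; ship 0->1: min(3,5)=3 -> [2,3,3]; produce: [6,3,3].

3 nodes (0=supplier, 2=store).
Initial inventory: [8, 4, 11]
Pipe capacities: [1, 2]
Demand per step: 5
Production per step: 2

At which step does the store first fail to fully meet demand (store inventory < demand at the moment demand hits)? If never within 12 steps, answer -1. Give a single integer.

Step 1: demand=5,sold=5 ship[1->2]=2 ship[0->1]=1 prod=2 -> [9 3 8]
Step 2: demand=5,sold=5 ship[1->2]=2 ship[0->1]=1 prod=2 -> [10 2 5]
Step 3: demand=5,sold=5 ship[1->2]=2 ship[0->1]=1 prod=2 -> [11 1 2]
Step 4: demand=5,sold=2 ship[1->2]=1 ship[0->1]=1 prod=2 -> [12 1 1]
Step 5: demand=5,sold=1 ship[1->2]=1 ship[0->1]=1 prod=2 -> [13 1 1]
Step 6: demand=5,sold=1 ship[1->2]=1 ship[0->1]=1 prod=2 -> [14 1 1]
Step 7: demand=5,sold=1 ship[1->2]=1 ship[0->1]=1 prod=2 -> [15 1 1]
Step 8: demand=5,sold=1 ship[1->2]=1 ship[0->1]=1 prod=2 -> [16 1 1]
Step 9: demand=5,sold=1 ship[1->2]=1 ship[0->1]=1 prod=2 -> [17 1 1]
Step 10: demand=5,sold=1 ship[1->2]=1 ship[0->1]=1 prod=2 -> [18 1 1]
Step 11: demand=5,sold=1 ship[1->2]=1 ship[0->1]=1 prod=2 -> [19 1 1]
Step 12: demand=5,sold=1 ship[1->2]=1 ship[0->1]=1 prod=2 -> [20 1 1]
First stockout at step 4

4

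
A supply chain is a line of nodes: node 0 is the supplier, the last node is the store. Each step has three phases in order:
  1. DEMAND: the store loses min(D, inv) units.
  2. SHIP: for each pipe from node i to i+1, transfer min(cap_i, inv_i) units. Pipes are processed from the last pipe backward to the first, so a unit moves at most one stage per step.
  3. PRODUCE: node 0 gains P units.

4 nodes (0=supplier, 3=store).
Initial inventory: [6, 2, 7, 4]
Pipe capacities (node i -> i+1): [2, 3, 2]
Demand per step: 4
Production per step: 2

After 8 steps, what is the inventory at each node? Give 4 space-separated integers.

Step 1: demand=4,sold=4 ship[2->3]=2 ship[1->2]=2 ship[0->1]=2 prod=2 -> inv=[6 2 7 2]
Step 2: demand=4,sold=2 ship[2->3]=2 ship[1->2]=2 ship[0->1]=2 prod=2 -> inv=[6 2 7 2]
Step 3: demand=4,sold=2 ship[2->3]=2 ship[1->2]=2 ship[0->1]=2 prod=2 -> inv=[6 2 7 2]
Step 4: demand=4,sold=2 ship[2->3]=2 ship[1->2]=2 ship[0->1]=2 prod=2 -> inv=[6 2 7 2]
Step 5: demand=4,sold=2 ship[2->3]=2 ship[1->2]=2 ship[0->1]=2 prod=2 -> inv=[6 2 7 2]
Step 6: demand=4,sold=2 ship[2->3]=2 ship[1->2]=2 ship[0->1]=2 prod=2 -> inv=[6 2 7 2]
Step 7: demand=4,sold=2 ship[2->3]=2 ship[1->2]=2 ship[0->1]=2 prod=2 -> inv=[6 2 7 2]
Step 8: demand=4,sold=2 ship[2->3]=2 ship[1->2]=2 ship[0->1]=2 prod=2 -> inv=[6 2 7 2]

6 2 7 2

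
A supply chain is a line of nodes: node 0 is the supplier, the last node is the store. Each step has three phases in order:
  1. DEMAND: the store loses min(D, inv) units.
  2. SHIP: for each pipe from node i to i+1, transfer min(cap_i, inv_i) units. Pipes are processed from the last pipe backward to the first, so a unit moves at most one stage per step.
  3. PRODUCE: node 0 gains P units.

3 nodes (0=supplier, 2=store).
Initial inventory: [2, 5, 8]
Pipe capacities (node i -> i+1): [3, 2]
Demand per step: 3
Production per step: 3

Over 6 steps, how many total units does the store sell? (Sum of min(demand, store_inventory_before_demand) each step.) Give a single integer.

Answer: 18

Derivation:
Step 1: sold=3 (running total=3) -> [3 5 7]
Step 2: sold=3 (running total=6) -> [3 6 6]
Step 3: sold=3 (running total=9) -> [3 7 5]
Step 4: sold=3 (running total=12) -> [3 8 4]
Step 5: sold=3 (running total=15) -> [3 9 3]
Step 6: sold=3 (running total=18) -> [3 10 2]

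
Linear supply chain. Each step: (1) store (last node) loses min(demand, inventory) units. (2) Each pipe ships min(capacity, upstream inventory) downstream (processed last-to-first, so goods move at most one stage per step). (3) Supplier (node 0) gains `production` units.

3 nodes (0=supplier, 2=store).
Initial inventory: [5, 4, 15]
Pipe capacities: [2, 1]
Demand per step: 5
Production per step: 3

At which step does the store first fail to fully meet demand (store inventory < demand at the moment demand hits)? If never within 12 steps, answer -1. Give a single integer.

Step 1: demand=5,sold=5 ship[1->2]=1 ship[0->1]=2 prod=3 -> [6 5 11]
Step 2: demand=5,sold=5 ship[1->2]=1 ship[0->1]=2 prod=3 -> [7 6 7]
Step 3: demand=5,sold=5 ship[1->2]=1 ship[0->1]=2 prod=3 -> [8 7 3]
Step 4: demand=5,sold=3 ship[1->2]=1 ship[0->1]=2 prod=3 -> [9 8 1]
Step 5: demand=5,sold=1 ship[1->2]=1 ship[0->1]=2 prod=3 -> [10 9 1]
Step 6: demand=5,sold=1 ship[1->2]=1 ship[0->1]=2 prod=3 -> [11 10 1]
Step 7: demand=5,sold=1 ship[1->2]=1 ship[0->1]=2 prod=3 -> [12 11 1]
Step 8: demand=5,sold=1 ship[1->2]=1 ship[0->1]=2 prod=3 -> [13 12 1]
Step 9: demand=5,sold=1 ship[1->2]=1 ship[0->1]=2 prod=3 -> [14 13 1]
Step 10: demand=5,sold=1 ship[1->2]=1 ship[0->1]=2 prod=3 -> [15 14 1]
Step 11: demand=5,sold=1 ship[1->2]=1 ship[0->1]=2 prod=3 -> [16 15 1]
Step 12: demand=5,sold=1 ship[1->2]=1 ship[0->1]=2 prod=3 -> [17 16 1]
First stockout at step 4

4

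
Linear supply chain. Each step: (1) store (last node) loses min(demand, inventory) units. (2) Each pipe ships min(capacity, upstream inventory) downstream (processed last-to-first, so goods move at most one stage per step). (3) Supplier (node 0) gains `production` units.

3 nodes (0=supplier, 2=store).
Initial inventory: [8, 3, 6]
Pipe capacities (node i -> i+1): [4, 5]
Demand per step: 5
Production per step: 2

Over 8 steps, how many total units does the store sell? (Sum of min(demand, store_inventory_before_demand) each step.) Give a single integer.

Step 1: sold=5 (running total=5) -> [6 4 4]
Step 2: sold=4 (running total=9) -> [4 4 4]
Step 3: sold=4 (running total=13) -> [2 4 4]
Step 4: sold=4 (running total=17) -> [2 2 4]
Step 5: sold=4 (running total=21) -> [2 2 2]
Step 6: sold=2 (running total=23) -> [2 2 2]
Step 7: sold=2 (running total=25) -> [2 2 2]
Step 8: sold=2 (running total=27) -> [2 2 2]

Answer: 27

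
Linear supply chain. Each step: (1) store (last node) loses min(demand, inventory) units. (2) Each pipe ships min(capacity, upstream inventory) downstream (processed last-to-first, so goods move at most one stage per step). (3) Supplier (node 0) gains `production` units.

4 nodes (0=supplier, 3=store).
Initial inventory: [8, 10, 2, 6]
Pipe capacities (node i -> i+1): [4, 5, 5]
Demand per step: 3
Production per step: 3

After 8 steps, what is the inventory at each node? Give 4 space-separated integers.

Step 1: demand=3,sold=3 ship[2->3]=2 ship[1->2]=5 ship[0->1]=4 prod=3 -> inv=[7 9 5 5]
Step 2: demand=3,sold=3 ship[2->3]=5 ship[1->2]=5 ship[0->1]=4 prod=3 -> inv=[6 8 5 7]
Step 3: demand=3,sold=3 ship[2->3]=5 ship[1->2]=5 ship[0->1]=4 prod=3 -> inv=[5 7 5 9]
Step 4: demand=3,sold=3 ship[2->3]=5 ship[1->2]=5 ship[0->1]=4 prod=3 -> inv=[4 6 5 11]
Step 5: demand=3,sold=3 ship[2->3]=5 ship[1->2]=5 ship[0->1]=4 prod=3 -> inv=[3 5 5 13]
Step 6: demand=3,sold=3 ship[2->3]=5 ship[1->2]=5 ship[0->1]=3 prod=3 -> inv=[3 3 5 15]
Step 7: demand=3,sold=3 ship[2->3]=5 ship[1->2]=3 ship[0->1]=3 prod=3 -> inv=[3 3 3 17]
Step 8: demand=3,sold=3 ship[2->3]=3 ship[1->2]=3 ship[0->1]=3 prod=3 -> inv=[3 3 3 17]

3 3 3 17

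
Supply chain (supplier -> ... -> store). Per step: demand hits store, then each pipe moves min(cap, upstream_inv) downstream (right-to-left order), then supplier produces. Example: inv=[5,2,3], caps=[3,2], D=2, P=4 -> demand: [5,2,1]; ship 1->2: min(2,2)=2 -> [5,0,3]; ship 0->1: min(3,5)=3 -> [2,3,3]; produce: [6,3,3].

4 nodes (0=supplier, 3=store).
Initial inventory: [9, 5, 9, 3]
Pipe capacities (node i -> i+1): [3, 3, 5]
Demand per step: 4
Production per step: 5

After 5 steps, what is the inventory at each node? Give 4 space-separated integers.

Step 1: demand=4,sold=3 ship[2->3]=5 ship[1->2]=3 ship[0->1]=3 prod=5 -> inv=[11 5 7 5]
Step 2: demand=4,sold=4 ship[2->3]=5 ship[1->2]=3 ship[0->1]=3 prod=5 -> inv=[13 5 5 6]
Step 3: demand=4,sold=4 ship[2->3]=5 ship[1->2]=3 ship[0->1]=3 prod=5 -> inv=[15 5 3 7]
Step 4: demand=4,sold=4 ship[2->3]=3 ship[1->2]=3 ship[0->1]=3 prod=5 -> inv=[17 5 3 6]
Step 5: demand=4,sold=4 ship[2->3]=3 ship[1->2]=3 ship[0->1]=3 prod=5 -> inv=[19 5 3 5]

19 5 3 5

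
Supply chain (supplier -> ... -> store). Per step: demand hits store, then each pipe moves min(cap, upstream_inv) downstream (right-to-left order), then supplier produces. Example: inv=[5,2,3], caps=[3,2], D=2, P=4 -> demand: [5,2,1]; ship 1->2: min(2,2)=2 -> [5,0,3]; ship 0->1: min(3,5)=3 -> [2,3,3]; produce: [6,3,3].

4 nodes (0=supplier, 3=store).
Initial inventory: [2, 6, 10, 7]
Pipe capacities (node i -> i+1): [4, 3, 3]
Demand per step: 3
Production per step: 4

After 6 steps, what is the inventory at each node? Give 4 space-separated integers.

Step 1: demand=3,sold=3 ship[2->3]=3 ship[1->2]=3 ship[0->1]=2 prod=4 -> inv=[4 5 10 7]
Step 2: demand=3,sold=3 ship[2->3]=3 ship[1->2]=3 ship[0->1]=4 prod=4 -> inv=[4 6 10 7]
Step 3: demand=3,sold=3 ship[2->3]=3 ship[1->2]=3 ship[0->1]=4 prod=4 -> inv=[4 7 10 7]
Step 4: demand=3,sold=3 ship[2->3]=3 ship[1->2]=3 ship[0->1]=4 prod=4 -> inv=[4 8 10 7]
Step 5: demand=3,sold=3 ship[2->3]=3 ship[1->2]=3 ship[0->1]=4 prod=4 -> inv=[4 9 10 7]
Step 6: demand=3,sold=3 ship[2->3]=3 ship[1->2]=3 ship[0->1]=4 prod=4 -> inv=[4 10 10 7]

4 10 10 7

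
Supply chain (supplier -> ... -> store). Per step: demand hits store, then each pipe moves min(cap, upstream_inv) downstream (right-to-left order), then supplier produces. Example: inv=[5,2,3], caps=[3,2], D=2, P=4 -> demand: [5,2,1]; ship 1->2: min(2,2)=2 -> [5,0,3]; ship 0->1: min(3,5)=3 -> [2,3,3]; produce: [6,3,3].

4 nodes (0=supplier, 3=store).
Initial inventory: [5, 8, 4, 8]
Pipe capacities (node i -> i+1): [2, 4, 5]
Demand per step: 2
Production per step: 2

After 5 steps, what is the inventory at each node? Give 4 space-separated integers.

Step 1: demand=2,sold=2 ship[2->3]=4 ship[1->2]=4 ship[0->1]=2 prod=2 -> inv=[5 6 4 10]
Step 2: demand=2,sold=2 ship[2->3]=4 ship[1->2]=4 ship[0->1]=2 prod=2 -> inv=[5 4 4 12]
Step 3: demand=2,sold=2 ship[2->3]=4 ship[1->2]=4 ship[0->1]=2 prod=2 -> inv=[5 2 4 14]
Step 4: demand=2,sold=2 ship[2->3]=4 ship[1->2]=2 ship[0->1]=2 prod=2 -> inv=[5 2 2 16]
Step 5: demand=2,sold=2 ship[2->3]=2 ship[1->2]=2 ship[0->1]=2 prod=2 -> inv=[5 2 2 16]

5 2 2 16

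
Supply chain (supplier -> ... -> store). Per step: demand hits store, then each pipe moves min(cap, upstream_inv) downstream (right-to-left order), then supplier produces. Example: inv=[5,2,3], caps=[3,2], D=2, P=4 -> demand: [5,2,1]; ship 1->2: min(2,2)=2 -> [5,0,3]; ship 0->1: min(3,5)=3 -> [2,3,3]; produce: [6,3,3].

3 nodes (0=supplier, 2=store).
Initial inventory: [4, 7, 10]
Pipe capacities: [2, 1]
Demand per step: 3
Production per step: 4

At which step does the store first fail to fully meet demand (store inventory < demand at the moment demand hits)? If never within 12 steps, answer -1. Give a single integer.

Step 1: demand=3,sold=3 ship[1->2]=1 ship[0->1]=2 prod=4 -> [6 8 8]
Step 2: demand=3,sold=3 ship[1->2]=1 ship[0->1]=2 prod=4 -> [8 9 6]
Step 3: demand=3,sold=3 ship[1->2]=1 ship[0->1]=2 prod=4 -> [10 10 4]
Step 4: demand=3,sold=3 ship[1->2]=1 ship[0->1]=2 prod=4 -> [12 11 2]
Step 5: demand=3,sold=2 ship[1->2]=1 ship[0->1]=2 prod=4 -> [14 12 1]
Step 6: demand=3,sold=1 ship[1->2]=1 ship[0->1]=2 prod=4 -> [16 13 1]
Step 7: demand=3,sold=1 ship[1->2]=1 ship[0->1]=2 prod=4 -> [18 14 1]
Step 8: demand=3,sold=1 ship[1->2]=1 ship[0->1]=2 prod=4 -> [20 15 1]
Step 9: demand=3,sold=1 ship[1->2]=1 ship[0->1]=2 prod=4 -> [22 16 1]
Step 10: demand=3,sold=1 ship[1->2]=1 ship[0->1]=2 prod=4 -> [24 17 1]
Step 11: demand=3,sold=1 ship[1->2]=1 ship[0->1]=2 prod=4 -> [26 18 1]
Step 12: demand=3,sold=1 ship[1->2]=1 ship[0->1]=2 prod=4 -> [28 19 1]
First stockout at step 5

5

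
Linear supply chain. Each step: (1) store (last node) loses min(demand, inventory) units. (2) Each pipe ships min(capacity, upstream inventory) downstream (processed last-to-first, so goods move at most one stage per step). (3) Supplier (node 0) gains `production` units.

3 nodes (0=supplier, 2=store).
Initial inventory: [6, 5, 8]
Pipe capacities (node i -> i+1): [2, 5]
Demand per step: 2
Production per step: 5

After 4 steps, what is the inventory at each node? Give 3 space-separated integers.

Step 1: demand=2,sold=2 ship[1->2]=5 ship[0->1]=2 prod=5 -> inv=[9 2 11]
Step 2: demand=2,sold=2 ship[1->2]=2 ship[0->1]=2 prod=5 -> inv=[12 2 11]
Step 3: demand=2,sold=2 ship[1->2]=2 ship[0->1]=2 prod=5 -> inv=[15 2 11]
Step 4: demand=2,sold=2 ship[1->2]=2 ship[0->1]=2 prod=5 -> inv=[18 2 11]

18 2 11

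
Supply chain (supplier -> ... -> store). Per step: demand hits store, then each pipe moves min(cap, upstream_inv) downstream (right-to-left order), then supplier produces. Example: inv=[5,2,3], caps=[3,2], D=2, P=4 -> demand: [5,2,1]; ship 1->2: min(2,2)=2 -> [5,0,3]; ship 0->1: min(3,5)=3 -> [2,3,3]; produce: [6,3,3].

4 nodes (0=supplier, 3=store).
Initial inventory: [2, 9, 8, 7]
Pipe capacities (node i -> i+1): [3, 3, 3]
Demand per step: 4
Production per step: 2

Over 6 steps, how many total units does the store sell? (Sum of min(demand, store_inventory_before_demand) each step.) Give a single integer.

Answer: 22

Derivation:
Step 1: sold=4 (running total=4) -> [2 8 8 6]
Step 2: sold=4 (running total=8) -> [2 7 8 5]
Step 3: sold=4 (running total=12) -> [2 6 8 4]
Step 4: sold=4 (running total=16) -> [2 5 8 3]
Step 5: sold=3 (running total=19) -> [2 4 8 3]
Step 6: sold=3 (running total=22) -> [2 3 8 3]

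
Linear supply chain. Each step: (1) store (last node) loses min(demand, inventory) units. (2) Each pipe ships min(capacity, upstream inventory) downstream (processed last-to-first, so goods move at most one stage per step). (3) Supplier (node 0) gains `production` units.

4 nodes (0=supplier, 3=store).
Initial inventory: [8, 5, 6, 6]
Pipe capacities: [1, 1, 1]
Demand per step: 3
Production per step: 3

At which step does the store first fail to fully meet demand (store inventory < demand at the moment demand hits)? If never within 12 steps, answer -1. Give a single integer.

Step 1: demand=3,sold=3 ship[2->3]=1 ship[1->2]=1 ship[0->1]=1 prod=3 -> [10 5 6 4]
Step 2: demand=3,sold=3 ship[2->3]=1 ship[1->2]=1 ship[0->1]=1 prod=3 -> [12 5 6 2]
Step 3: demand=3,sold=2 ship[2->3]=1 ship[1->2]=1 ship[0->1]=1 prod=3 -> [14 5 6 1]
Step 4: demand=3,sold=1 ship[2->3]=1 ship[1->2]=1 ship[0->1]=1 prod=3 -> [16 5 6 1]
Step 5: demand=3,sold=1 ship[2->3]=1 ship[1->2]=1 ship[0->1]=1 prod=3 -> [18 5 6 1]
Step 6: demand=3,sold=1 ship[2->3]=1 ship[1->2]=1 ship[0->1]=1 prod=3 -> [20 5 6 1]
Step 7: demand=3,sold=1 ship[2->3]=1 ship[1->2]=1 ship[0->1]=1 prod=3 -> [22 5 6 1]
Step 8: demand=3,sold=1 ship[2->3]=1 ship[1->2]=1 ship[0->1]=1 prod=3 -> [24 5 6 1]
Step 9: demand=3,sold=1 ship[2->3]=1 ship[1->2]=1 ship[0->1]=1 prod=3 -> [26 5 6 1]
Step 10: demand=3,sold=1 ship[2->3]=1 ship[1->2]=1 ship[0->1]=1 prod=3 -> [28 5 6 1]
Step 11: demand=3,sold=1 ship[2->3]=1 ship[1->2]=1 ship[0->1]=1 prod=3 -> [30 5 6 1]
Step 12: demand=3,sold=1 ship[2->3]=1 ship[1->2]=1 ship[0->1]=1 prod=3 -> [32 5 6 1]
First stockout at step 3

3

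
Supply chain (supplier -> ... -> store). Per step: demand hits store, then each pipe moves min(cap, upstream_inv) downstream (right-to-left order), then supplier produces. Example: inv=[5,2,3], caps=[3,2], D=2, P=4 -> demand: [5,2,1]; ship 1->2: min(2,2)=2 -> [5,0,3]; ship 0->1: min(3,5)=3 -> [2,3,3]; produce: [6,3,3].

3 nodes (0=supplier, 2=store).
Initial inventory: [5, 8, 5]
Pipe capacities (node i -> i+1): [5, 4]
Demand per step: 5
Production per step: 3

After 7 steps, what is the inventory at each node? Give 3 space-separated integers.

Step 1: demand=5,sold=5 ship[1->2]=4 ship[0->1]=5 prod=3 -> inv=[3 9 4]
Step 2: demand=5,sold=4 ship[1->2]=4 ship[0->1]=3 prod=3 -> inv=[3 8 4]
Step 3: demand=5,sold=4 ship[1->2]=4 ship[0->1]=3 prod=3 -> inv=[3 7 4]
Step 4: demand=5,sold=4 ship[1->2]=4 ship[0->1]=3 prod=3 -> inv=[3 6 4]
Step 5: demand=5,sold=4 ship[1->2]=4 ship[0->1]=3 prod=3 -> inv=[3 5 4]
Step 6: demand=5,sold=4 ship[1->2]=4 ship[0->1]=3 prod=3 -> inv=[3 4 4]
Step 7: demand=5,sold=4 ship[1->2]=4 ship[0->1]=3 prod=3 -> inv=[3 3 4]

3 3 4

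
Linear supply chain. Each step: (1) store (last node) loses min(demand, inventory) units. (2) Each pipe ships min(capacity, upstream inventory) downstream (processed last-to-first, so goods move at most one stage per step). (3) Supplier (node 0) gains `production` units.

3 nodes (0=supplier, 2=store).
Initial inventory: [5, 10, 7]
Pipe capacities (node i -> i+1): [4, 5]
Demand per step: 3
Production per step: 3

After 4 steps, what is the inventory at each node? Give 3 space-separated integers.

Step 1: demand=3,sold=3 ship[1->2]=5 ship[0->1]=4 prod=3 -> inv=[4 9 9]
Step 2: demand=3,sold=3 ship[1->2]=5 ship[0->1]=4 prod=3 -> inv=[3 8 11]
Step 3: demand=3,sold=3 ship[1->2]=5 ship[0->1]=3 prod=3 -> inv=[3 6 13]
Step 4: demand=3,sold=3 ship[1->2]=5 ship[0->1]=3 prod=3 -> inv=[3 4 15]

3 4 15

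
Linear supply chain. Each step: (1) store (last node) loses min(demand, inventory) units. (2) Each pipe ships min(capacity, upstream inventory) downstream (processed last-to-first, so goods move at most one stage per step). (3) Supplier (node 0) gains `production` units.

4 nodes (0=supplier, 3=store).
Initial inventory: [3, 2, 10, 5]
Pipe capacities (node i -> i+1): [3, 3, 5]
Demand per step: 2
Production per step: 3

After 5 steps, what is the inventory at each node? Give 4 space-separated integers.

Step 1: demand=2,sold=2 ship[2->3]=5 ship[1->2]=2 ship[0->1]=3 prod=3 -> inv=[3 3 7 8]
Step 2: demand=2,sold=2 ship[2->3]=5 ship[1->2]=3 ship[0->1]=3 prod=3 -> inv=[3 3 5 11]
Step 3: demand=2,sold=2 ship[2->3]=5 ship[1->2]=3 ship[0->1]=3 prod=3 -> inv=[3 3 3 14]
Step 4: demand=2,sold=2 ship[2->3]=3 ship[1->2]=3 ship[0->1]=3 prod=3 -> inv=[3 3 3 15]
Step 5: demand=2,sold=2 ship[2->3]=3 ship[1->2]=3 ship[0->1]=3 prod=3 -> inv=[3 3 3 16]

3 3 3 16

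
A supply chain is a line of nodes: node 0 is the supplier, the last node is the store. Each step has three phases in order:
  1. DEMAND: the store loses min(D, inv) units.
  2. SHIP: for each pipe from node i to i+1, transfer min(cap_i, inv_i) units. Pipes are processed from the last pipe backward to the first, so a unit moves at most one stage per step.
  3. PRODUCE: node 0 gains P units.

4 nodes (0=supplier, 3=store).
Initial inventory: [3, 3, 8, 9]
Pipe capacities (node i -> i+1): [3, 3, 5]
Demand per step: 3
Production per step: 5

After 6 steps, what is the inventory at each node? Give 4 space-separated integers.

Step 1: demand=3,sold=3 ship[2->3]=5 ship[1->2]=3 ship[0->1]=3 prod=5 -> inv=[5 3 6 11]
Step 2: demand=3,sold=3 ship[2->3]=5 ship[1->2]=3 ship[0->1]=3 prod=5 -> inv=[7 3 4 13]
Step 3: demand=3,sold=3 ship[2->3]=4 ship[1->2]=3 ship[0->1]=3 prod=5 -> inv=[9 3 3 14]
Step 4: demand=3,sold=3 ship[2->3]=3 ship[1->2]=3 ship[0->1]=3 prod=5 -> inv=[11 3 3 14]
Step 5: demand=3,sold=3 ship[2->3]=3 ship[1->2]=3 ship[0->1]=3 prod=5 -> inv=[13 3 3 14]
Step 6: demand=3,sold=3 ship[2->3]=3 ship[1->2]=3 ship[0->1]=3 prod=5 -> inv=[15 3 3 14]

15 3 3 14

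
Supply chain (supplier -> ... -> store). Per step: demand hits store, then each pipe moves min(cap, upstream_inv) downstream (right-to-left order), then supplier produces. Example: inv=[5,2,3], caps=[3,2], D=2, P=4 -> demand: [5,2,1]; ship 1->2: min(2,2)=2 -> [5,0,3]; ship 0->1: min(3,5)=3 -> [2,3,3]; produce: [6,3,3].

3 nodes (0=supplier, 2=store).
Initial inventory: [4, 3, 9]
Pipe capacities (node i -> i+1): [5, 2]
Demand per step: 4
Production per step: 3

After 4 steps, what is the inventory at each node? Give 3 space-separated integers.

Step 1: demand=4,sold=4 ship[1->2]=2 ship[0->1]=4 prod=3 -> inv=[3 5 7]
Step 2: demand=4,sold=4 ship[1->2]=2 ship[0->1]=3 prod=3 -> inv=[3 6 5]
Step 3: demand=4,sold=4 ship[1->2]=2 ship[0->1]=3 prod=3 -> inv=[3 7 3]
Step 4: demand=4,sold=3 ship[1->2]=2 ship[0->1]=3 prod=3 -> inv=[3 8 2]

3 8 2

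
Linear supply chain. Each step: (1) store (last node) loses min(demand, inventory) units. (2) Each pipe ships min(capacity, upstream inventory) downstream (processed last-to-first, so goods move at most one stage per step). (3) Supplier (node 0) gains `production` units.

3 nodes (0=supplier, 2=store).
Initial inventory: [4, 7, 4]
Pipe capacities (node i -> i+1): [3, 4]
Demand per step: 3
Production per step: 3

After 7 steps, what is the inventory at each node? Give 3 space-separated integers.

Step 1: demand=3,sold=3 ship[1->2]=4 ship[0->1]=3 prod=3 -> inv=[4 6 5]
Step 2: demand=3,sold=3 ship[1->2]=4 ship[0->1]=3 prod=3 -> inv=[4 5 6]
Step 3: demand=3,sold=3 ship[1->2]=4 ship[0->1]=3 prod=3 -> inv=[4 4 7]
Step 4: demand=3,sold=3 ship[1->2]=4 ship[0->1]=3 prod=3 -> inv=[4 3 8]
Step 5: demand=3,sold=3 ship[1->2]=3 ship[0->1]=3 prod=3 -> inv=[4 3 8]
Step 6: demand=3,sold=3 ship[1->2]=3 ship[0->1]=3 prod=3 -> inv=[4 3 8]
Step 7: demand=3,sold=3 ship[1->2]=3 ship[0->1]=3 prod=3 -> inv=[4 3 8]

4 3 8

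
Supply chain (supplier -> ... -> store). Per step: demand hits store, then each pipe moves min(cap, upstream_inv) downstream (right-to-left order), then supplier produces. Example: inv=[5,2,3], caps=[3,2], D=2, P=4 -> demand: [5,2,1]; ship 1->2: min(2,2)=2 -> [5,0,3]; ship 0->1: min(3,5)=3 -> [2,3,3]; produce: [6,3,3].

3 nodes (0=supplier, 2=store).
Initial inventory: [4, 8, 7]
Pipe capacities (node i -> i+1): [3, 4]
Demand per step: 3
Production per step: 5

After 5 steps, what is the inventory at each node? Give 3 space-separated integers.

Step 1: demand=3,sold=3 ship[1->2]=4 ship[0->1]=3 prod=5 -> inv=[6 7 8]
Step 2: demand=3,sold=3 ship[1->2]=4 ship[0->1]=3 prod=5 -> inv=[8 6 9]
Step 3: demand=3,sold=3 ship[1->2]=4 ship[0->1]=3 prod=5 -> inv=[10 5 10]
Step 4: demand=3,sold=3 ship[1->2]=4 ship[0->1]=3 prod=5 -> inv=[12 4 11]
Step 5: demand=3,sold=3 ship[1->2]=4 ship[0->1]=3 prod=5 -> inv=[14 3 12]

14 3 12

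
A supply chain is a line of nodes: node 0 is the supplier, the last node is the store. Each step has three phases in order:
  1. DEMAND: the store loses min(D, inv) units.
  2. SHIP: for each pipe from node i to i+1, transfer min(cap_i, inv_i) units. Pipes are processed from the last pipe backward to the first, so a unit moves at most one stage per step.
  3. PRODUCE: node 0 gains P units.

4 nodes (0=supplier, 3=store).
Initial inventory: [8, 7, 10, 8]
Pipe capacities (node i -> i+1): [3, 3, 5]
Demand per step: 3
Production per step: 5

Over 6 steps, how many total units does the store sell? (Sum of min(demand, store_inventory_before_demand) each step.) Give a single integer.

Step 1: sold=3 (running total=3) -> [10 7 8 10]
Step 2: sold=3 (running total=6) -> [12 7 6 12]
Step 3: sold=3 (running total=9) -> [14 7 4 14]
Step 4: sold=3 (running total=12) -> [16 7 3 15]
Step 5: sold=3 (running total=15) -> [18 7 3 15]
Step 6: sold=3 (running total=18) -> [20 7 3 15]

Answer: 18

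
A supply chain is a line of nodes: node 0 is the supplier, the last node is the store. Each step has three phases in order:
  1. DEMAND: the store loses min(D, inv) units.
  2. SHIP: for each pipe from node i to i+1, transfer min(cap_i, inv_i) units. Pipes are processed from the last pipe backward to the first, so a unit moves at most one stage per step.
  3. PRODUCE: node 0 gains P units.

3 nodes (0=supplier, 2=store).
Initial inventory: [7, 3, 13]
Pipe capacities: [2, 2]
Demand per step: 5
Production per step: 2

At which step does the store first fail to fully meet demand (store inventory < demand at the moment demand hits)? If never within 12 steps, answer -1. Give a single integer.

Step 1: demand=5,sold=5 ship[1->2]=2 ship[0->1]=2 prod=2 -> [7 3 10]
Step 2: demand=5,sold=5 ship[1->2]=2 ship[0->1]=2 prod=2 -> [7 3 7]
Step 3: demand=5,sold=5 ship[1->2]=2 ship[0->1]=2 prod=2 -> [7 3 4]
Step 4: demand=5,sold=4 ship[1->2]=2 ship[0->1]=2 prod=2 -> [7 3 2]
Step 5: demand=5,sold=2 ship[1->2]=2 ship[0->1]=2 prod=2 -> [7 3 2]
Step 6: demand=5,sold=2 ship[1->2]=2 ship[0->1]=2 prod=2 -> [7 3 2]
Step 7: demand=5,sold=2 ship[1->2]=2 ship[0->1]=2 prod=2 -> [7 3 2]
Step 8: demand=5,sold=2 ship[1->2]=2 ship[0->1]=2 prod=2 -> [7 3 2]
Step 9: demand=5,sold=2 ship[1->2]=2 ship[0->1]=2 prod=2 -> [7 3 2]
Step 10: demand=5,sold=2 ship[1->2]=2 ship[0->1]=2 prod=2 -> [7 3 2]
Step 11: demand=5,sold=2 ship[1->2]=2 ship[0->1]=2 prod=2 -> [7 3 2]
Step 12: demand=5,sold=2 ship[1->2]=2 ship[0->1]=2 prod=2 -> [7 3 2]
First stockout at step 4

4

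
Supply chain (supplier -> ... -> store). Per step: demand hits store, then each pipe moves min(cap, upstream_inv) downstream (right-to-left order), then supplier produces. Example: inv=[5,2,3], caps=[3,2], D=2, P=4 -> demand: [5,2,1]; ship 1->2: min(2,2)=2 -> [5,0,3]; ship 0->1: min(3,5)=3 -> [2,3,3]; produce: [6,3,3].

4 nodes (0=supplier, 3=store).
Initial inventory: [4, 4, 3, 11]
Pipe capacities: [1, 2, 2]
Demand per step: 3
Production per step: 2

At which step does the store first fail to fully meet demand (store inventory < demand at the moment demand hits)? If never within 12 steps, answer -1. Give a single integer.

Step 1: demand=3,sold=3 ship[2->3]=2 ship[1->2]=2 ship[0->1]=1 prod=2 -> [5 3 3 10]
Step 2: demand=3,sold=3 ship[2->3]=2 ship[1->2]=2 ship[0->1]=1 prod=2 -> [6 2 3 9]
Step 3: demand=3,sold=3 ship[2->3]=2 ship[1->2]=2 ship[0->1]=1 prod=2 -> [7 1 3 8]
Step 4: demand=3,sold=3 ship[2->3]=2 ship[1->2]=1 ship[0->1]=1 prod=2 -> [8 1 2 7]
Step 5: demand=3,sold=3 ship[2->3]=2 ship[1->2]=1 ship[0->1]=1 prod=2 -> [9 1 1 6]
Step 6: demand=3,sold=3 ship[2->3]=1 ship[1->2]=1 ship[0->1]=1 prod=2 -> [10 1 1 4]
Step 7: demand=3,sold=3 ship[2->3]=1 ship[1->2]=1 ship[0->1]=1 prod=2 -> [11 1 1 2]
Step 8: demand=3,sold=2 ship[2->3]=1 ship[1->2]=1 ship[0->1]=1 prod=2 -> [12 1 1 1]
Step 9: demand=3,sold=1 ship[2->3]=1 ship[1->2]=1 ship[0->1]=1 prod=2 -> [13 1 1 1]
Step 10: demand=3,sold=1 ship[2->3]=1 ship[1->2]=1 ship[0->1]=1 prod=2 -> [14 1 1 1]
Step 11: demand=3,sold=1 ship[2->3]=1 ship[1->2]=1 ship[0->1]=1 prod=2 -> [15 1 1 1]
Step 12: demand=3,sold=1 ship[2->3]=1 ship[1->2]=1 ship[0->1]=1 prod=2 -> [16 1 1 1]
First stockout at step 8

8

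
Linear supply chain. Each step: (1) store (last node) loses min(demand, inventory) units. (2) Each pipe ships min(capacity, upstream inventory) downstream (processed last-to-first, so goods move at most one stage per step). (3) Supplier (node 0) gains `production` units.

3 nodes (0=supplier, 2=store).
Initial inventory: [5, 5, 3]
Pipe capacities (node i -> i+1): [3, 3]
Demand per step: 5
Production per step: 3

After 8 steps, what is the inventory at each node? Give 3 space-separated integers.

Step 1: demand=5,sold=3 ship[1->2]=3 ship[0->1]=3 prod=3 -> inv=[5 5 3]
Step 2: demand=5,sold=3 ship[1->2]=3 ship[0->1]=3 prod=3 -> inv=[5 5 3]
Step 3: demand=5,sold=3 ship[1->2]=3 ship[0->1]=3 prod=3 -> inv=[5 5 3]
Step 4: demand=5,sold=3 ship[1->2]=3 ship[0->1]=3 prod=3 -> inv=[5 5 3]
Step 5: demand=5,sold=3 ship[1->2]=3 ship[0->1]=3 prod=3 -> inv=[5 5 3]
Step 6: demand=5,sold=3 ship[1->2]=3 ship[0->1]=3 prod=3 -> inv=[5 5 3]
Step 7: demand=5,sold=3 ship[1->2]=3 ship[0->1]=3 prod=3 -> inv=[5 5 3]
Step 8: demand=5,sold=3 ship[1->2]=3 ship[0->1]=3 prod=3 -> inv=[5 5 3]

5 5 3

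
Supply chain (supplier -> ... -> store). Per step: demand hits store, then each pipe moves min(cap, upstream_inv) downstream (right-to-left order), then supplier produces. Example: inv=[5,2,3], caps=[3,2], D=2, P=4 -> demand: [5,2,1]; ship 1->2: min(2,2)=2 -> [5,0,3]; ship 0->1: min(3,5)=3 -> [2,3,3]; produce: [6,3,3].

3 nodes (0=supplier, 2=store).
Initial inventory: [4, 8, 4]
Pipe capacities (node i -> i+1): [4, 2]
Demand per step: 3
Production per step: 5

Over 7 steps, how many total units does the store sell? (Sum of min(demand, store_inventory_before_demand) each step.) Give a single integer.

Answer: 16

Derivation:
Step 1: sold=3 (running total=3) -> [5 10 3]
Step 2: sold=3 (running total=6) -> [6 12 2]
Step 3: sold=2 (running total=8) -> [7 14 2]
Step 4: sold=2 (running total=10) -> [8 16 2]
Step 5: sold=2 (running total=12) -> [9 18 2]
Step 6: sold=2 (running total=14) -> [10 20 2]
Step 7: sold=2 (running total=16) -> [11 22 2]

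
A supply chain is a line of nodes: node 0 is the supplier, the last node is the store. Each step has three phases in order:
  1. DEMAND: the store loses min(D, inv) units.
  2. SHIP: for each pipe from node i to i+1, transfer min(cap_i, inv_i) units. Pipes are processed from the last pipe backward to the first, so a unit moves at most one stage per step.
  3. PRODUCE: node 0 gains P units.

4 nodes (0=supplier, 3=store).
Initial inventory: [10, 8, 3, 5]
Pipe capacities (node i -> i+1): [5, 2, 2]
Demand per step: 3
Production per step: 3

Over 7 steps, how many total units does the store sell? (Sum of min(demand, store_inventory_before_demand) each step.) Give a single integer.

Answer: 17

Derivation:
Step 1: sold=3 (running total=3) -> [8 11 3 4]
Step 2: sold=3 (running total=6) -> [6 14 3 3]
Step 3: sold=3 (running total=9) -> [4 17 3 2]
Step 4: sold=2 (running total=11) -> [3 19 3 2]
Step 5: sold=2 (running total=13) -> [3 20 3 2]
Step 6: sold=2 (running total=15) -> [3 21 3 2]
Step 7: sold=2 (running total=17) -> [3 22 3 2]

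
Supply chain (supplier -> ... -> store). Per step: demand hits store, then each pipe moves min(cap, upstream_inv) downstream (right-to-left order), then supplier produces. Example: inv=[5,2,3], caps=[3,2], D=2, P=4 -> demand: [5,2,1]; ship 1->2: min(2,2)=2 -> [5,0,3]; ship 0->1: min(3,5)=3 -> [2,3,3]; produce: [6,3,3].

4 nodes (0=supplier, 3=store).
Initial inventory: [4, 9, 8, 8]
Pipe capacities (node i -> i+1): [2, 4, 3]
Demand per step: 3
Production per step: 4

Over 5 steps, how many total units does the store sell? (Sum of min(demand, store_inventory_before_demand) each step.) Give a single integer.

Step 1: sold=3 (running total=3) -> [6 7 9 8]
Step 2: sold=3 (running total=6) -> [8 5 10 8]
Step 3: sold=3 (running total=9) -> [10 3 11 8]
Step 4: sold=3 (running total=12) -> [12 2 11 8]
Step 5: sold=3 (running total=15) -> [14 2 10 8]

Answer: 15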